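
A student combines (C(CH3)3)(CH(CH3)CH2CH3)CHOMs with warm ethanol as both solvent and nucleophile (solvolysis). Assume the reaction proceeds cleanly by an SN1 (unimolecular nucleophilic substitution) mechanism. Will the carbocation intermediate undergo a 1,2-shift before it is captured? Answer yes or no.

The first-formed carbocation is secondary.
The adjacent sec-butyl carbon already bears 2 other carbon substituents and has a hydrogen to migrate; after a 1,2-hydride shift from that carbon the positive charge sits on a tertiary centre.
Tertiary is more stable than secondary, so the shift occurs.

yes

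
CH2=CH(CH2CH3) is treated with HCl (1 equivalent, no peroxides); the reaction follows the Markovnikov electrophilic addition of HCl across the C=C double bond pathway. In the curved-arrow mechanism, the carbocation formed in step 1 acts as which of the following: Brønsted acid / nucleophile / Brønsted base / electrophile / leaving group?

electrophile

Step 2: Nucleophilic attack by Cl⁻ on the carbocation completes the addition, giving R–Cl.
The carbocation formed in step 1 accepts an electron pair into an empty or π* orbital — it is the electrophile.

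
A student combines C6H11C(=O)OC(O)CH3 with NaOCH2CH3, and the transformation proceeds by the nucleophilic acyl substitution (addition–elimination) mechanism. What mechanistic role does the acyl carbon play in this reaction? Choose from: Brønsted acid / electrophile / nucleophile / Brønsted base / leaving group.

Step 1: CH3CH2O⁻ adds to the carbonyl carbon; the C=O π electrons shift onto oxygen and a tetrahedral alkoxide intermediate forms.
The acyl carbon accepts an electron pair into an empty or π* orbital — it is the electrophile.

electrophile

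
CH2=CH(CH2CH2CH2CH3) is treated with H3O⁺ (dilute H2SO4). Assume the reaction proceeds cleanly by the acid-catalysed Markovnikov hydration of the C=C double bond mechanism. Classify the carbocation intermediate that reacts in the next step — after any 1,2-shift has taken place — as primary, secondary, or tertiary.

Step 1: Electrophilic addition begins with the π(C=C) electrons forming a bond to the proton of H3O⁺. Following Markovnikov's rule, the resulting cation is secondary. H2O is released.
No single 1,2-shift to an adjacent carbon would give a more-substituted cation, so no rearrangement occurs.

secondary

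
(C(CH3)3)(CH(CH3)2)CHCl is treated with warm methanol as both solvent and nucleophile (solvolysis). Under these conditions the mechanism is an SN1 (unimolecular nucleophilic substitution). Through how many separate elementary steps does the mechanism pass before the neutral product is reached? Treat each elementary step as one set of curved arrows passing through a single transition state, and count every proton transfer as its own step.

4

Step 1: Rate-determining heterolysis of the C–Cl bond gives Cl⁻ and a secondary carbocation.
Step 2: A 1,2-hydride shift from the adjacent isopropyl carbon moves the positive charge from the secondary centre to an adjacent carbon, generating a more stable tertiary carbocation.
Step 3: CH3OH donates an oxygen lone pair into the empty p orbital of the cation, giving a protonated ether (an oxonium ion).
Step 4: Deprotonation of the oxonium oxygen by solvent methanol yields the neutral ether.
Total: 4 elementary steps.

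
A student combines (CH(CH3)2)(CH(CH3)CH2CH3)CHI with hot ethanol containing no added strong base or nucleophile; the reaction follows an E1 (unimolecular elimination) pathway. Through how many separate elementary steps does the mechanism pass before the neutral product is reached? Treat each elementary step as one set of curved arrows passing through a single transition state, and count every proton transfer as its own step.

3

Step 1: Rate-determining heterolysis of the C–I bond gives I⁻ and a secondary carbocation.
Step 2: A 1,2-hydride shift from the adjacent sec-butyl carbon moves the positive charge from the secondary centre to an adjacent carbon, generating a more stable tertiary carbocation.
Step 3: An ethanol molecule (solvent) deprotonates a β-carbon; as the C–H bond breaks, those electrons form the new alkene π bond.
Total: 3 elementary steps.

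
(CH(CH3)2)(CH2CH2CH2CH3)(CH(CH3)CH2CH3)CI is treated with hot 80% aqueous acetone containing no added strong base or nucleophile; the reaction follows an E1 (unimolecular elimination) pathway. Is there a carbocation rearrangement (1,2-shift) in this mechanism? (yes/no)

no

The first-formed carbocation is tertiary.
No single 1,2-shift to an adjacent carbon would produce a more-substituted cation than the one already present, so no rearrangement occurs.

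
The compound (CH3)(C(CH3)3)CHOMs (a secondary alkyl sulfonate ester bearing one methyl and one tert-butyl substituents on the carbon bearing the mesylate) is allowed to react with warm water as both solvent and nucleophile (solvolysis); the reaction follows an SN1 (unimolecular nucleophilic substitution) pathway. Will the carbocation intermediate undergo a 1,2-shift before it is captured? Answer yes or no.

yes

The first-formed carbocation is secondary.
The adjacent tert-butyl carbon has no hydrogen but bears methyl groups; migration of one methyl with its bonding pair (a 1,2-methyl shift) places the charge on a tertiary centre.
Tertiary is more stable than secondary, so the shift occurs.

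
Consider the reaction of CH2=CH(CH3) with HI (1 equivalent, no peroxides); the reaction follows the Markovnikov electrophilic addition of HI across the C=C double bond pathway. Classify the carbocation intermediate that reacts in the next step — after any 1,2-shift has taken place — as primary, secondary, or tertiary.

Step 1: The π electrons of the C=C bond attack a proton of HI; Markovnikov addition places the new C–H on the less-substituted alkene carbon, so the positive charge ends up on the more-substituted carbon — a secondary carbocation. The H–I bond breaks heterolytically, releasing I⁻.
No single 1,2-shift to an adjacent carbon would give a more-substituted cation, so no rearrangement occurs.

secondary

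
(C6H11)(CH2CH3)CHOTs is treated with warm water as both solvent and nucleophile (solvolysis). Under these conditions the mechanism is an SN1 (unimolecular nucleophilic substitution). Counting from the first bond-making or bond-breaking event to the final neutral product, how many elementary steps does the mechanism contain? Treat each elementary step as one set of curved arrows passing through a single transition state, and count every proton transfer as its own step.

Step 1: The C–O bond breaks with both electrons going to the tosylate; TsO⁻ leaves and a secondary carbocation remains.
Step 2: A 1,2-hydride shift from the adjacent cyclohexyl carbon moves the positive charge from the secondary centre to an adjacent carbon, generating a more stable tertiary carbocation.
Step 3: H2O donates an oxygen lone pair into the empty p orbital of the cation, giving a protonated alcohol (an oxonium ion).
Step 4: Deprotonation of the oxonium oxygen by solvent water yields the neutral alcohol.
Total: 4 elementary steps.

4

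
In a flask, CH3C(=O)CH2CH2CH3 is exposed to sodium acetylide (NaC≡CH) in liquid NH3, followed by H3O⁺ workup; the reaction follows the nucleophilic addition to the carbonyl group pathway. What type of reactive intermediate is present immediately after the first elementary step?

Step 1: Nucleophilic addition: HC≡C⁻ adds to the carbonyl carbon, pushing the π(C=O) electron pair onto oxygen and giving a tetrahedral alkoxide.
After step 1 the species present is a tetrahedral alkoxide intermediate.

tetrahedral alkoxide intermediate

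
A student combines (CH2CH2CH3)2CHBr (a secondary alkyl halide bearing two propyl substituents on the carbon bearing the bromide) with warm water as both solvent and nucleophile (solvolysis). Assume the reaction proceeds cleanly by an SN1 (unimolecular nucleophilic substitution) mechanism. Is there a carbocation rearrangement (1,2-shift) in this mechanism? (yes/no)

no

The first-formed carbocation is secondary.
No single 1,2-shift to an adjacent carbon would produce a more-substituted cation than the one already present, so no rearrangement occurs.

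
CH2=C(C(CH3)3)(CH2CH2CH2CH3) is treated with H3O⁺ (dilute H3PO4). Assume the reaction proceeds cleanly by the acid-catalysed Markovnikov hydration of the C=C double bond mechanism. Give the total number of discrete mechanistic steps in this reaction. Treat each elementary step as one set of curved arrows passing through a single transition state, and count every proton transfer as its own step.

3

Step 1: The π electrons of the C=C bond attack a proton of H3O⁺; Markovnikov addition places the new C–H on the less-substituted alkene carbon, so the positive charge ends up on the more-substituted carbon — a tertiary carbocation. H2O is released.
(No 1,2-shift: no single shift to an adjacent carbon would give a more stable cation.)
Step 2: A lone pair on the oxygen of H2O attacks the carbocation, forming a C–O bond and an oxonium ion (a protonated alcohol).
Step 3: Deprotonation of the oxonium ion by a water molecule delivers the neutral alcohol and regenerates the acid catalyst.
Total: 3 elementary steps.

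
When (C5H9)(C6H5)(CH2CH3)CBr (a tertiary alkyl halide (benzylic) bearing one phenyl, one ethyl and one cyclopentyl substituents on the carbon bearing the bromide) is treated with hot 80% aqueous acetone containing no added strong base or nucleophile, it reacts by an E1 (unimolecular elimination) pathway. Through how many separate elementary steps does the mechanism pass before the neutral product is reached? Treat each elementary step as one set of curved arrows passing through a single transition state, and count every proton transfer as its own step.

2

Step 1: Unassisted departure of Br⁻ (taking the C–Br bonding pair) generates a tertiary carbocation.
(No 1,2-shift: no single shift to an adjacent carbon would give a more stable cation.)
Step 2: A water molecule (solvent) deprotonates a β-carbon; as the C–H bond breaks, those electrons form the new alkene π bond.
Total: 2 elementary steps.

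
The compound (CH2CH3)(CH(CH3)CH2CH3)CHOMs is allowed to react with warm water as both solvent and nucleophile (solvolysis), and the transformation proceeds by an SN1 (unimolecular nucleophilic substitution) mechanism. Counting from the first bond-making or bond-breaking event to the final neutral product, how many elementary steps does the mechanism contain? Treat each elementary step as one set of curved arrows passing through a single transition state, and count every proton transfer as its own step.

Step 1: The C–O bond breaks with both electrons going to the mesylate; MsO⁻ leaves and a secondary carbocation remains.
Step 2: A hydride (H with its bonding pair) migrates from the adjacent sec-butyl carbon to the cationic centre — a 1,2-hydride shift — upgrading the secondary cation to a tertiary one.
Step 3: H2O donates an oxygen lone pair into the empty p orbital of the cation, giving a protonated alcohol (an oxonium ion).
Step 4: Proton transfer from the O–H of the oxonium ion to a solvent molecule delivers the neutral alcohol.
Total: 4 elementary steps.

4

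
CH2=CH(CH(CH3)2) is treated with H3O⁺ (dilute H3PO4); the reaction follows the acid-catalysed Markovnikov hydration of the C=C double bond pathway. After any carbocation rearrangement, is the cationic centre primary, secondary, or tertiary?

tertiary

Step 1: Electrophilic addition begins with the π(C=C) electrons forming a bond to the proton of H3O⁺. Following Markovnikov's rule, the resulting cation is secondary. H2O is released.
Step 2: Carbocation rearrangement: a 1,2-hydride shift from the adjacent isopropyl carbon converts the initially-formed secondary cation into the more stable tertiary cation.
The cation rearranges from secondary to tertiary via a 1,2-hydride shift from the adjacent isopropyl carbon; the tertiary cation is what reacts next.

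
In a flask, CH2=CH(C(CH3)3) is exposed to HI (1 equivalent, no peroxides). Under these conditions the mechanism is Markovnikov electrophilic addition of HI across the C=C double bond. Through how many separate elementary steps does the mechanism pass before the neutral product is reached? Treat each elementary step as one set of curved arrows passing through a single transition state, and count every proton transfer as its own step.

3

Step 1: Protonation of the alkene by HI: the π bond acts as the nucleophile and picks up H⁺, giving the more stable (Markovnikov) secondary carbocation. The H–I bond breaks heterolytically, releasing I⁻.
Step 2: Carbocation rearrangement: a 1,2-methyl shift from the adjacent tert-butyl carbon converts the initially-formed secondary cation into the more stable tertiary cation.
Step 3: I⁻ captures the cation: a lone pair on I⁻ fills the empty p orbital, producing the alkyl halide product.
Total: 3 elementary steps.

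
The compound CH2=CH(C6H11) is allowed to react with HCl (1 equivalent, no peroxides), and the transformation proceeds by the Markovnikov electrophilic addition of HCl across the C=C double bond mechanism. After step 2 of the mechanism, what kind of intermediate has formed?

tertiary carbocation

Step 1: Electrophilic addition begins with the π(C=C) electrons forming a bond to the proton of HCl. Following Markovnikov's rule, the resulting cation is secondary. The H–Cl bond breaks heterolytically, releasing Cl⁻.
Step 2: A hydride (H with its bonding pair) migrates from the adjacent cyclohexyl carbon to the cationic centre — a 1,2-hydride shift — upgrading the secondary cation to a tertiary one.
After step 2 the species present is a tertiary carbocation.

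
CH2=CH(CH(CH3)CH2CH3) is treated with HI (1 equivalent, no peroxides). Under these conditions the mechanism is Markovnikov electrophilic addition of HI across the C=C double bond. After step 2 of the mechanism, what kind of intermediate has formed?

tertiary carbocation

Step 1: The π electrons of the C=C bond attack a proton of HI; Markovnikov addition places the new C–H on the less-substituted alkene carbon, so the positive charge ends up on the more-substituted carbon — a secondary carbocation. The H–I bond breaks heterolytically, releasing I⁻.
Step 2: Carbocation rearrangement: a 1,2-hydride shift from the adjacent sec-butyl carbon converts the initially-formed secondary cation into the more stable tertiary cation.
After step 2 the species present is a tertiary carbocation.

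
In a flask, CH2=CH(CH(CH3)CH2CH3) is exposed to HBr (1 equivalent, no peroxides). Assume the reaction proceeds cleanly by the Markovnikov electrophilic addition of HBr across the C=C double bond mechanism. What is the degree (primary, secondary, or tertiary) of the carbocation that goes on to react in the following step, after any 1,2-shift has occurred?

tertiary

Step 1: Electrophilic addition begins with the π(C=C) electrons forming a bond to the proton of HBr. Following Markovnikov's rule, the resulting cation is secondary. The H–Br bond breaks heterolytically, releasing Br⁻.
Step 2: A 1,2-hydride shift from the adjacent sec-butyl carbon moves the positive charge from the secondary centre to an adjacent carbon, generating a more stable tertiary carbocation.
The cation rearranges from secondary to tertiary via a 1,2-hydride shift from the adjacent sec-butyl carbon; the tertiary cation is what reacts next.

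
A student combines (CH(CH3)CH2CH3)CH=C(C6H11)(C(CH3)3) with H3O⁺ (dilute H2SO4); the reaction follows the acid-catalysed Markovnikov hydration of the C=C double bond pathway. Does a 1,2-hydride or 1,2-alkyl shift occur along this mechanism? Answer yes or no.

no

The first-formed carbocation is tertiary.
No single 1,2-shift to an adjacent carbon would produce a more-substituted cation than the one already present, so no rearrangement occurs.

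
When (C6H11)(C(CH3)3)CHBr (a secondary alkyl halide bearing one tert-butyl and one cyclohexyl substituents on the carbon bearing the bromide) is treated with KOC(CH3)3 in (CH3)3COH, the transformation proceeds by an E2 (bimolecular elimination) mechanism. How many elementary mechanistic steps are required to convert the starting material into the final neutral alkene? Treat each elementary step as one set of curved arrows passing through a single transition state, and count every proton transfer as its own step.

Step 1: Concerted anti-periplanar elimination: (CH3)3CO⁻ abstracts a β-H while Br⁻ leaves, and the C–H electrons become the new C=C π bond — all in a single transition state.
Total: 1 elementary step.

1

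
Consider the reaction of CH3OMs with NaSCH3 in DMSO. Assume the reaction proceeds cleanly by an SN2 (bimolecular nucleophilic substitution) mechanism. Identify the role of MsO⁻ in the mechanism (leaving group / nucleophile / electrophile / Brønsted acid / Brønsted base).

leaving group

Step 1: Backside attack by CH3S⁻ on the carbon bearing the mesylate: the new C–S bond forms as the C–O bond breaks, with Walden inversion at carbon.
MsO⁻ departs with both electrons of the breaking σ-bond — that is the definition of a leaving group.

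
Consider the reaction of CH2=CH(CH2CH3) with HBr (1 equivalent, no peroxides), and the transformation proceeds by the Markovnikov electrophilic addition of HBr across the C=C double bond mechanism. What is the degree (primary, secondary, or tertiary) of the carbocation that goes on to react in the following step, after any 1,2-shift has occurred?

secondary

Step 1: The π electrons of the C=C bond attack a proton of HBr; Markovnikov addition places the new C–H on the less-substituted alkene carbon, so the positive charge ends up on the more-substituted carbon — a secondary carbocation. The H–Br bond breaks heterolytically, releasing Br⁻.
No single 1,2-shift to an adjacent carbon would give a more-substituted cation, so no rearrangement occurs.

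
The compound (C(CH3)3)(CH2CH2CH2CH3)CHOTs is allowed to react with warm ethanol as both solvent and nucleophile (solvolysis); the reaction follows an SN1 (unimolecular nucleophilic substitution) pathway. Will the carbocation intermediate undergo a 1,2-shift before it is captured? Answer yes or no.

yes

The first-formed carbocation is secondary.
The adjacent tert-butyl carbon has no hydrogen but bears methyl groups; migration of one methyl with its bonding pair (a 1,2-methyl shift) places the charge on a tertiary centre.
Tertiary is more stable than secondary, so the shift occurs.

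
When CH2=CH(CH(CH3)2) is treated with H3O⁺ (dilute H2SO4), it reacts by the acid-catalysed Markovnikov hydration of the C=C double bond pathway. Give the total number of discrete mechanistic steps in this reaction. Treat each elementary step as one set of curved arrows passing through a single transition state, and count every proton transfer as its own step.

4

Step 1: The π electrons of the C=C bond attack a proton of H3O⁺; Markovnikov addition places the new C–H on the less-substituted alkene carbon, so the positive charge ends up on the more-substituted carbon — a secondary carbocation. H2O is released.
Step 2: A 1,2-hydride shift from the adjacent isopropyl carbon moves the positive charge from the secondary centre to an adjacent carbon, generating a more stable tertiary carbocation.
Step 3: A lone pair on the oxygen of H2O attacks the carbocation, forming a C–O bond and an oxonium ion (a protonated alcohol).
Step 4: Proton transfer from the O–H of the oxonium ion to H2O completes the catalytic cycle and yields the alcohol.
Total: 4 elementary steps.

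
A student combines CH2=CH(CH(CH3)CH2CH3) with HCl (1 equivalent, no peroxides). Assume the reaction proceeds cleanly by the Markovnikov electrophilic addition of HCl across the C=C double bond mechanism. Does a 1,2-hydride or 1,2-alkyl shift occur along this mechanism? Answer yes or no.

The first-formed carbocation is secondary.
The adjacent sec-butyl carbon already bears 2 other carbon substituents and has a hydrogen to migrate; after a 1,2-hydride shift from that carbon the positive charge sits on a tertiary centre.
Tertiary is more stable than secondary, so the shift occurs.

yes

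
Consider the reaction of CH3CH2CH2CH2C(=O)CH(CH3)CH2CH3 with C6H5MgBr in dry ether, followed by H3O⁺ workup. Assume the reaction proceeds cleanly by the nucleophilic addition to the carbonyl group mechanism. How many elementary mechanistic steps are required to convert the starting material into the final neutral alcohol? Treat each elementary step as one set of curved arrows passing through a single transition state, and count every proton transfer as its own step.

Step 1: the carbanion-like carbon of C6H5MgBr attacks the sp² carbonyl carbon; the C=O π bond breaks and the electrons end up as a lone pair on the alkoxide oxygen of the tetrahedral intermediate.
Step 2: The alkoxide picks up a proton during H3O⁺ workup to yield an alcohol.
Total: 2 elementary steps.

2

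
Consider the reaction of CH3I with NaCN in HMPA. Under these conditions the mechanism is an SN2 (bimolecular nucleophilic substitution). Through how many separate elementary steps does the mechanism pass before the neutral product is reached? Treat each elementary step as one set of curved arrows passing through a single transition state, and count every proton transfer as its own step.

Step 1: The cyanide nucleophile donates a lone pair from C to the α-carbon in a backside attack; simultaneously the C–I σ-bond breaks and both of its electrons leave with I⁻. One concerted step with inversion of configuration.
Total: 1 elementary step.

1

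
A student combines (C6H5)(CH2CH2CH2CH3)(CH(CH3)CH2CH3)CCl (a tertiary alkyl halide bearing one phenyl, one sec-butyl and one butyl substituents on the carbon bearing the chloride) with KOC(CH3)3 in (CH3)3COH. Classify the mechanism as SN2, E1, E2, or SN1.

Conditions: a strong/bulky base with a tertiary substrate bearing a β-hydrogen.
These conditions are the textbook signature of the E2 pathway.
A strong (often hindered) base removes a β-H in concert with loss of the leaving group — bimolecular elimination.

E2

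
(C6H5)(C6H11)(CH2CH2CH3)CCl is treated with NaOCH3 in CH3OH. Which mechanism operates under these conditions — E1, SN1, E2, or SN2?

E2

Conditions: a strong base with a tertiary substrate bearing a β-hydrogen.
These conditions are the textbook signature of the E2 pathway.
A strong (often hindered) base removes a β-H in concert with loss of the leaving group — bimolecular elimination.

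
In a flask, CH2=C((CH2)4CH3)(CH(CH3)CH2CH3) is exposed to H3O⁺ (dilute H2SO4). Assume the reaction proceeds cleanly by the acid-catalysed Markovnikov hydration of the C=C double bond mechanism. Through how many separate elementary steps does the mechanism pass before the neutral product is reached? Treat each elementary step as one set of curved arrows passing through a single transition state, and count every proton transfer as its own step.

Step 1: Protonation of the alkene by H3O⁺: the π bond acts as the nucleophile and picks up H⁺, giving the more stable (Markovnikov) tertiary carbocation. H2O is released.
(No 1,2-shift: no single shift to an adjacent carbon would give a more stable cation.)
Step 2: Water acts as the nucleophile: an oxygen lone pair bonds to the cationic carbon, giving an oxonium-ion intermediate.
Step 3: H2O removes a proton from the oxonium oxygen, regenerating H3O⁺ and giving the neutral alcohol.
Total: 3 elementary steps.

3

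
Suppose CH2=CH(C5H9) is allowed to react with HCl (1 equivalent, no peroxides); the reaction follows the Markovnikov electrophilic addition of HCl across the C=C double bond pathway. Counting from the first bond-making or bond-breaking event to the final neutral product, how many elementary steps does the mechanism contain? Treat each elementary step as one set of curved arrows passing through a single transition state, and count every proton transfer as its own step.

3

Step 1: Protonation of the alkene by HCl: the π bond acts as the nucleophile and picks up H⁺, giving the more stable (Markovnikov) secondary carbocation. The H–Cl bond breaks heterolytically, releasing Cl⁻.
Step 2: A hydride (H with its bonding pair) migrates from the adjacent cyclopentyl carbon to the cationic centre — a 1,2-hydride shift — upgrading the secondary cation to a tertiary one.
Step 3: Nucleophilic attack by Cl⁻ on the carbocation completes the addition, giving R–Cl.
Total: 3 elementary steps.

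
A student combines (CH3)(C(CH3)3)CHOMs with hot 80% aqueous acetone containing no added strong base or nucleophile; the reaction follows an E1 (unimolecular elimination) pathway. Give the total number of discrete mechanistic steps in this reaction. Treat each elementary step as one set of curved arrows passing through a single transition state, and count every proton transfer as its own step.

Step 1: Ionisation: the C–O σ-bond cleaves heterolytically; both bonding electrons depart with MsO⁻, leaving a secondary carbocation at the α-carbon.
Step 2: A methyl group with its bonding pair migrates from the adjacent tert-butyl carbon to the cationic centre — a 1,2-methyl shift — upgrading the secondary cation to a tertiary one.
Step 3: A weak base (a water molecule from the solvent) removes a proton from a carbon adjacent to the cationic centre; the electrons of that C–H bond become the new π(C=C) bond, giving the alkene.
Total: 3 elementary steps.

3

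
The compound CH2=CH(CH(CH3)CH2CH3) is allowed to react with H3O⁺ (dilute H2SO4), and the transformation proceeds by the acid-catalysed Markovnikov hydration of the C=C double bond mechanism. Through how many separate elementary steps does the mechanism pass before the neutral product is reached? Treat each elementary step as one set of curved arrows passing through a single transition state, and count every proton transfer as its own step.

Step 1: Protonation of the alkene by H3O⁺: the π bond acts as the nucleophile and picks up H⁺, giving the more stable (Markovnikov) secondary carbocation. H2O is released.
Step 2: A hydride (H with its bonding pair) migrates from the adjacent sec-butyl carbon to the cationic centre — a 1,2-hydride shift — upgrading the secondary cation to a tertiary one.
Step 3: Nucleophilic capture of the cation by H2O produces the protonated alcohol (an oxonium ion).
Step 4: Proton transfer from the O–H of the oxonium ion to H2O completes the catalytic cycle and yields the alcohol.
Total: 4 elementary steps.

4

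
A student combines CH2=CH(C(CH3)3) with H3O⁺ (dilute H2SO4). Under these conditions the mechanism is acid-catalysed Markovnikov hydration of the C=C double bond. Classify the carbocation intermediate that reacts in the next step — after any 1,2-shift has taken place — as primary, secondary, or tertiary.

tertiary

Step 1: Electrophilic addition begins with the π(C=C) electrons forming a bond to the proton of H3O⁺. Following Markovnikov's rule, the resulting cation is secondary. H2O is released.
Step 2: A methyl group with its bonding pair migrates from the adjacent tert-butyl carbon to the cationic centre — a 1,2-methyl shift — upgrading the secondary cation to a tertiary one.
The cation rearranges from secondary to tertiary via a 1,2-methyl shift from the adjacent tert-butyl carbon; the tertiary cation is what reacts next.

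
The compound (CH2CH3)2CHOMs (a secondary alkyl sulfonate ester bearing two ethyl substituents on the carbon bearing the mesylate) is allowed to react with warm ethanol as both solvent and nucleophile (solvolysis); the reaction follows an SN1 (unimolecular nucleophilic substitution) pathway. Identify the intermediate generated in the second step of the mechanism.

oxonium ion

Step 1: Rate-determining heterolysis of the C–O bond gives MsO⁻ and a secondary carbocation.
Step 2: CH3CH2OH donates an oxygen lone pair into the empty p orbital of the cation, giving a protonated ether (an oxonium ion).
After step 2 the species present is an oxonium ion.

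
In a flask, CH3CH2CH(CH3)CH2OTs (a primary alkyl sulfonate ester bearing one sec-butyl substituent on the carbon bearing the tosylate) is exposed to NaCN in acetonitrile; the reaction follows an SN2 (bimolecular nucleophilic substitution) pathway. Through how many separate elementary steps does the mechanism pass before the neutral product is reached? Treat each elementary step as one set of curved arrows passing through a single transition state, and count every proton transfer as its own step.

1

Step 1: Backside attack by CN⁻ on the carbon bearing the tosylate: the new C–C bond forms as the C–O bond breaks, with Walden inversion at carbon.
Total: 1 elementary step.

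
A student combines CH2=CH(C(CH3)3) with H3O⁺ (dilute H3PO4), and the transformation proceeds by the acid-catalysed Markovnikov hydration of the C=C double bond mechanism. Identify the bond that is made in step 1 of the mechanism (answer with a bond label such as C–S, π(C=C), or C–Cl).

C–H

Step 1: Electrophilic addition begins with the π(C=C) electrons forming a bond to the proton of H3O⁺. Following Markovnikov's rule, the resulting cation is secondary. H2O is released.
The bond formed in this step is the C–H bond.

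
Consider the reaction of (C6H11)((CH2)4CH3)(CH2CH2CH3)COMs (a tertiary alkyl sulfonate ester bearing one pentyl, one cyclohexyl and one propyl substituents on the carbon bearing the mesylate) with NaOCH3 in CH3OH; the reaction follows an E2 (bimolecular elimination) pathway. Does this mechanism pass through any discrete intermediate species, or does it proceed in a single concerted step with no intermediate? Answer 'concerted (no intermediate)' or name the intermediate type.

Concerted anti-periplanar elimination: CH3O⁻ abstracts a β-H while MsO⁻ leaves, and the C–H electrons become the new C=C π bond — all in a single transition state.
All bond changes occur in one transition state; no discrete intermediate is formed.

concerted (no intermediate)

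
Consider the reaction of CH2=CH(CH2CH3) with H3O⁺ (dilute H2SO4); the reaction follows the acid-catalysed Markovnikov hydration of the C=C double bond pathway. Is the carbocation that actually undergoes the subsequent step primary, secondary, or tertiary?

Step 1: Protonation of the alkene by H3O⁺: the π bond acts as the nucleophile and picks up H⁺, giving the more stable (Markovnikov) secondary carbocation. H2O is released.
No single 1,2-shift to an adjacent carbon would give a more-substituted cation, so no rearrangement occurs.

secondary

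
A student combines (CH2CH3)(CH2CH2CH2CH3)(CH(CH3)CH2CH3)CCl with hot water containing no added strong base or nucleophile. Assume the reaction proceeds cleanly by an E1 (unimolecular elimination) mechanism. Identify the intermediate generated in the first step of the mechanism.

Step 1: Rate-determining heterolysis of the C–Cl bond gives Cl⁻ and a tertiary carbocation.
After step 1 the species present is a tertiary carbocation.

tertiary carbocation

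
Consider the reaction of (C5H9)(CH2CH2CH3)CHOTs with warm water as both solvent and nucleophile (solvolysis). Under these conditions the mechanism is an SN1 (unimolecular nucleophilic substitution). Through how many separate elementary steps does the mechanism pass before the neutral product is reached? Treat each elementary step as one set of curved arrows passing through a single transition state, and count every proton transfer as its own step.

Step 1: Ionisation: the C–O σ-bond cleaves heterolytically; both bonding electrons depart with TsO⁻, leaving a secondary carbocation at the α-carbon.
Step 2: A hydride (H with its bonding pair) migrates from the adjacent cyclopentyl carbon to the cationic centre — a 1,2-hydride shift — upgrading the secondary cation to a tertiary one.
Step 3: Nucleophilic capture: the oxygen of H2O bonds to the cationic carbon, producing an oxonium-ion intermediate.
Step 4: Proton transfer from the O–H of the oxonium ion to a solvent molecule delivers the neutral alcohol.
Total: 4 elementary steps.

4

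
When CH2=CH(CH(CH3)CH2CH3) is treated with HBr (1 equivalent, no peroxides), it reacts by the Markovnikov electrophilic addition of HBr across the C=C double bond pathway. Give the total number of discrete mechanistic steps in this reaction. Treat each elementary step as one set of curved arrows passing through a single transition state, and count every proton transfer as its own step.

3

Step 1: The π electrons of the C=C bond attack a proton of HBr; Markovnikov addition places the new C–H on the less-substituted alkene carbon, so the positive charge ends up on the more-substituted carbon — a secondary carbocation. The H–Br bond breaks heterolytically, releasing Br⁻.
Step 2: A hydride (H with its bonding pair) migrates from the adjacent sec-butyl carbon to the cationic centre — a 1,2-hydride shift — upgrading the secondary cation to a tertiary one.
Step 3: Nucleophilic attack by Br⁻ on the carbocation completes the addition, giving R–Br.
Total: 3 elementary steps.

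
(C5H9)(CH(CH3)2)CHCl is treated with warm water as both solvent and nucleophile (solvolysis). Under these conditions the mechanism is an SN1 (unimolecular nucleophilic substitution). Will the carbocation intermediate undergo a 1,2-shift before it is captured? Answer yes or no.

yes

The first-formed carbocation is secondary.
The adjacent cyclopentyl carbon already bears 2 other carbon substituents and has a hydrogen to migrate; after a 1,2-hydride shift from that carbon the positive charge sits on a tertiary centre.
Tertiary is more stable than secondary, so the shift occurs.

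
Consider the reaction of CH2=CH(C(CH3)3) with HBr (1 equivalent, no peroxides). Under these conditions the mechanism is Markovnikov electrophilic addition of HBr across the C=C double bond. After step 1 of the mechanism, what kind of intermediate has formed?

secondary carbocation

Step 1: The π electrons of the C=C bond attack a proton of HBr; Markovnikov addition places the new C–H on the less-substituted alkene carbon, so the positive charge ends up on the more-substituted carbon — a secondary carbocation. The H–Br bond breaks heterolytically, releasing Br⁻.
After step 1 the species present is a secondary carbocation.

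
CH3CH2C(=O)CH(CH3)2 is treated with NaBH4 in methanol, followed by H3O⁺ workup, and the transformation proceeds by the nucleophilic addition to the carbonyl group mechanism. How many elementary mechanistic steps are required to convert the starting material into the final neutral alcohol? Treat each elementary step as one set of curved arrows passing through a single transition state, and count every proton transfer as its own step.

2

Step 1: H⁻ (delivered from BH4⁻) attacks the sp² carbonyl carbon; the C=O π bond breaks and the electrons end up as a lone pair on the alkoxide oxygen of the tetrahedral intermediate.
Step 2: On H3O⁺ workup the alkoxide oxygen is protonated, giving an alcohol.
Total: 2 elementary steps.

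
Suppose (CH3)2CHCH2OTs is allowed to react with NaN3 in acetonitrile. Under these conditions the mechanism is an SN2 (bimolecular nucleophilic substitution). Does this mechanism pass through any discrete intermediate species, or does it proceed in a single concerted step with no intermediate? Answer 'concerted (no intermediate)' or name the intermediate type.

The azide nucleophile donates a lone pair from N to the α-carbon in a backside attack; simultaneously the C–O σ-bond breaks and both of its electrons leave with TsO⁻. One concerted step with inversion of configuration.
All bond changes occur in one transition state; no discrete intermediate is formed.

concerted (no intermediate)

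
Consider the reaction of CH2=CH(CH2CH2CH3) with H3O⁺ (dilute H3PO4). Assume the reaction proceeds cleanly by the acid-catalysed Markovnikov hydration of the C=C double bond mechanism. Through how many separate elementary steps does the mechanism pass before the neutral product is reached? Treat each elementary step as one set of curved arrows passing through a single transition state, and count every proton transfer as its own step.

Step 1: The π electrons of the C=C bond attack a proton of H3O⁺; Markovnikov addition places the new C–H on the less-substituted alkene carbon, so the positive charge ends up on the more-substituted carbon — a secondary carbocation. H2O is released.
(No 1,2-shift: no single shift to an adjacent carbon would give a more stable cation.)
Step 2: Nucleophilic capture of the cation by H2O produces the protonated alcohol (an oxonium ion).
Step 3: Proton transfer from the O–H of the oxonium ion to H2O completes the catalytic cycle and yields the alcohol.
Total: 3 elementary steps.

3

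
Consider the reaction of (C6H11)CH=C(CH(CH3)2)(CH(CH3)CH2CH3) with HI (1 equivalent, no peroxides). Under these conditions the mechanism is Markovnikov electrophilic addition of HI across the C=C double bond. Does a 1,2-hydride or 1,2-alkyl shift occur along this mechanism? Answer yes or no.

no

The first-formed carbocation is tertiary.
No single 1,2-shift to an adjacent carbon would produce a more-substituted cation than the one already present, so no rearrangement occurs.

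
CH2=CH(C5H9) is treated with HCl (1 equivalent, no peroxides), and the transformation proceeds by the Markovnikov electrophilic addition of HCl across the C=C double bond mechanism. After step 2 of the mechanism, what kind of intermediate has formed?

tertiary carbocation

Step 1: Electrophilic addition begins with the π(C=C) electrons forming a bond to the proton of HCl. Following Markovnikov's rule, the resulting cation is secondary. The H–Cl bond breaks heterolytically, releasing Cl⁻.
Step 2: A 1,2-hydride shift from the adjacent cyclopentyl carbon moves the positive charge from the secondary centre to an adjacent carbon, generating a more stable tertiary carbocation.
After step 2 the species present is a tertiary carbocation.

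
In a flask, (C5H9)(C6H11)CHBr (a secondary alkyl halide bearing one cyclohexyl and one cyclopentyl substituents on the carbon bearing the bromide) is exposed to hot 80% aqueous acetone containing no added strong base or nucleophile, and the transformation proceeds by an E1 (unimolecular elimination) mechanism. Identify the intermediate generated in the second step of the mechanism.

Step 1: Ionisation: the C–Br σ-bond cleaves heterolytically; both bonding electrons depart with Br⁻, leaving a secondary carbocation at the α-carbon.
Step 2: A 1,2-hydride shift from the adjacent cyclohexyl carbon moves the positive charge from the secondary centre to an adjacent carbon, generating a more stable tertiary carbocation.
After step 2 the species present is a tertiary carbocation.

tertiary carbocation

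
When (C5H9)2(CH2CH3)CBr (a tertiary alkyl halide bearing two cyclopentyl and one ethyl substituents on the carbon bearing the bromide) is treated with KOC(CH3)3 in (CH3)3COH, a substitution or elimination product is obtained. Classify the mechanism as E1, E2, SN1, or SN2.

Conditions: a strong/bulky base with a tertiary substrate bearing a β-hydrogen.
These conditions are the textbook signature of the E2 pathway.
A strong (often hindered) base removes a β-H in concert with loss of the leaving group — bimolecular elimination.

E2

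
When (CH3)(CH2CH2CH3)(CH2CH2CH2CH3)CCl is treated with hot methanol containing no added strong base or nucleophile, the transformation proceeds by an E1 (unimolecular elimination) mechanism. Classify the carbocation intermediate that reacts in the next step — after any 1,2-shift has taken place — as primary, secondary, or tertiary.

Step 1: The C–Cl bond breaks with both electrons going to the chloride; Cl⁻ leaves and a tertiary carbocation remains.
No single 1,2-shift to an adjacent carbon would give a more-substituted cation, so no rearrangement occurs.

tertiary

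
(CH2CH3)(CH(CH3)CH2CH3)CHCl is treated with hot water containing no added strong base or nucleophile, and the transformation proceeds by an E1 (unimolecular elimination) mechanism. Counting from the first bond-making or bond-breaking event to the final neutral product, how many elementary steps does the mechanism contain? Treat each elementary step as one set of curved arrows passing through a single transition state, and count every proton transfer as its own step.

Step 1: Ionisation: the C–Cl σ-bond cleaves heterolytically; both bonding electrons depart with Cl⁻, leaving a secondary carbocation at the α-carbon.
Step 2: Carbocation rearrangement: a 1,2-hydride shift from the adjacent sec-butyl carbon converts the initially-formed secondary cation into the more stable tertiary cation.
Step 3: A weak base (a water molecule from the solvent) removes a proton from a carbon adjacent to the cationic centre; the electrons of that C–H bond become the new π(C=C) bond, giving the alkene.
Total: 3 elementary steps.

3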